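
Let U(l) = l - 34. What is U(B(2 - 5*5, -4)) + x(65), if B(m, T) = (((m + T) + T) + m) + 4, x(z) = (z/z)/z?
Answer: -5459/65 ≈ -83.985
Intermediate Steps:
x(z) = 1/z
B(m, T) = 4 + 2*T + 2*m (B(m, T) = (((T + m) + T) + m) + 4 = ((m + 2*T) + m) + 4 = (2*T + 2*m) + 4 = 4 + 2*T + 2*m)
U(l) = -34 + l
U(B(2 - 5*5, -4)) + x(65) = (-34 + (4 + 2*(-4) + 2*(2 - 5*5))) + 1/65 = (-34 + (4 - 8 + 2*(2 - 25))) + 1/65 = (-34 + (4 - 8 + 2*(-23))) + 1/65 = (-34 + (4 - 8 - 46)) + 1/65 = (-34 - 50) + 1/65 = -84 + 1/65 = -5459/65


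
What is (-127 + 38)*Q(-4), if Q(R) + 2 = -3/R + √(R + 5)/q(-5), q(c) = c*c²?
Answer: 55981/500 ≈ 111.96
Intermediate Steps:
q(c) = c³
Q(R) = -2 - 3/R - √(5 + R)/125 (Q(R) = -2 + (-3/R + √(R + 5)/((-5)³)) = -2 + (-3/R + √(5 + R)/(-125)) = -2 + (-3/R + √(5 + R)*(-1/125)) = -2 + (-3/R - √(5 + R)/125) = -2 - 3/R - √(5 + R)/125)
(-127 + 38)*Q(-4) = (-127 + 38)*(-2 - 3/(-4) - √(5 - 4)/125) = -89*(-2 - 3*(-¼) - √1/125) = -89*(-2 + ¾ - 1/125*1) = -89*(-2 + ¾ - 1/125) = -89*(-629/500) = 55981/500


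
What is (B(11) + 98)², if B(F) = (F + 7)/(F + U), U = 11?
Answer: 1181569/121 ≈ 9765.0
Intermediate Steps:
B(F) = (7 + F)/(11 + F) (B(F) = (F + 7)/(F + 11) = (7 + F)/(11 + F))
(B(11) + 98)² = ((7 + 11)/(11 + 11) + 98)² = (18/22 + 98)² = ((1/22)*18 + 98)² = (9/11 + 98)² = (1087/11)² = 1181569/121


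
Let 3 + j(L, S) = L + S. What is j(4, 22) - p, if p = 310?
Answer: -287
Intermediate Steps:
j(L, S) = -3 + L + S (j(L, S) = -3 + (L + S) = -3 + L + S)
j(4, 22) - p = (-3 + 4 + 22) - 1*310 = 23 - 310 = -287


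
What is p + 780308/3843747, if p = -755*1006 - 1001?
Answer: -2923287969349/3843747 ≈ -7.6053e+5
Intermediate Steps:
p = -760531 (p = -759530 - 1001 = -760531)
p + 780308/3843747 = -760531 + 780308/3843747 = -2923287969349/3843747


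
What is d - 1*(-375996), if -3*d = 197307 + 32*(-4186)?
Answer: 1064633/3 ≈ 3.5488e+5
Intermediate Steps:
d = -63355/3 (d = -(197307 + 32*(-4186))/3 = -(197307 - 133952)/3 = -1/3*63355 = -63355/3 ≈ -21118.)
d - 1*(-375996) = -63355/3 - 1*(-375996) = -63355/3 + 375996 = 1064633/3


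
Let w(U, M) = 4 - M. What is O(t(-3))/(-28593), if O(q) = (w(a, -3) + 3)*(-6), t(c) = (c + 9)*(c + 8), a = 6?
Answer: 20/9531 ≈ 0.0020984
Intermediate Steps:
t(c) = (8 + c)*(9 + c) (t(c) = (9 + c)*(8 + c) = (8 + c)*(9 + c))
O(q) = -60 (O(q) = ((4 - 1*(-3)) + 3)*(-6) = ((4 + 3) + 3)*(-6) = (7 + 3)*(-6) = 10*(-6) = -60)
O(t(-3))/(-28593) = -60/(-28593) = -60*(-1/28593) = 20/9531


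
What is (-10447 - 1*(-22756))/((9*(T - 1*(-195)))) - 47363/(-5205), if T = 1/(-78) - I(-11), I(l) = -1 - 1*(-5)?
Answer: 1260825601/77538885 ≈ 16.261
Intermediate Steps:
I(l) = 4 (I(l) = -1 + 5 = 4)
T = -313/78 (T = 1/(-78) - 1*4 = -1/78 - 4 = -313/78 ≈ -4.0128)
(-10447 - 1*(-22756))/((9*(T - 1*(-195)))) - 47363/(-5205) = (-10447 - 1*(-22756))/((9*(-313/78 - 1*(-195)))) - 47363/(-5205) = (-10447 + 22756)/((9*(-313/78 + 195))) - 47363*(-1/5205) = 12309/((9*(14897/78))) + 47363/5205 = 12309/(44691/26) + 47363/5205 = 12309*(26/44691) + 47363/5205 = 106678/14897 + 47363/5205 = 1260825601/77538885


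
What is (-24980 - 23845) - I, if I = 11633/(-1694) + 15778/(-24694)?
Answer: -1021057817233/20915818 ≈ -48818.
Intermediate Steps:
I = -156996617/20915818 (I = 11633*(-1/1694) + 15778*(-1/24694) = -11633/1694 - 7889/12347 = -156996617/20915818 ≈ -7.5061)
(-24980 - 23845) - I = (-24980 - 23845) - 1*(-156996617/20915818) = -48825 + 156996617/20915818 = -1021057817233/20915818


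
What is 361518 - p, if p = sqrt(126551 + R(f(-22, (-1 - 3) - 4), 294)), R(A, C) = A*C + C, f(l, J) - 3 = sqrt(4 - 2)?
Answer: 361518 - sqrt(127727 + 294*sqrt(2)) ≈ 3.6116e+5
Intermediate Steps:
f(l, J) = 3 + sqrt(2) (f(l, J) = 3 + sqrt(4 - 2) = 3 + sqrt(2))
R(A, C) = C + A*C
p = sqrt(127727 + 294*sqrt(2)) (p = sqrt(126551 + 294*(1 + (3 + sqrt(2)))) = sqrt(126551 + 294*(4 + sqrt(2))) = sqrt(126551 + (1176 + 294*sqrt(2))) = sqrt(127727 + 294*sqrt(2)) ≈ 357.97)
361518 - p = 361518 - sqrt(127727 + 294*sqrt(2))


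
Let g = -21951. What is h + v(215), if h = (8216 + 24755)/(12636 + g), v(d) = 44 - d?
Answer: -1625836/9315 ≈ -174.54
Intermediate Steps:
h = -32971/9315 (h = (8216 + 24755)/(12636 - 21951) = 32971/(-9315) = 32971*(-1/9315) = -32971/9315 ≈ -3.5396)
h + v(215) = -32971/9315 + (44 - 1*215) = -32971/9315 + (44 - 215) = -32971/9315 - 171 = -1625836/9315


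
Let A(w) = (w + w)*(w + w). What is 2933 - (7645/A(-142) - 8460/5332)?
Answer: 315500272639/107514448 ≈ 2934.5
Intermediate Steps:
A(w) = 4*w² (A(w) = (2*w)*(2*w) = 4*w²)
2933 - (7645/A(-142) - 8460/5332) = 2933 - (7645/((4*(-142)²)) - 8460/5332) = 2933 - (7645/((4*20164)) - 8460*1/5332) = 2933 - (7645/80656 - 2115/1333) = 2933 - 1*(-160396655/107514448) = 2933 + 160396655/107514448 = 315500272639/107514448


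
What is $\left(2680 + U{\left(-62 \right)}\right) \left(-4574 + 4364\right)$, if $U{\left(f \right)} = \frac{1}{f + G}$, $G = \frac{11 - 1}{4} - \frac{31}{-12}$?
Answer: $- \frac{384389880}{683} \approx -5.628 \cdot 10^{5}$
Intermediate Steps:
$G = \frac{61}{12}$ ($G = \left(11 - 1\right) \frac{1}{4} - - \frac{31}{12} = 10 \cdot \frac{1}{4} + \frac{31}{12} = \frac{5}{2} + \frac{31}{12} = \frac{61}{12} \approx 5.0833$)
$U{\left(f \right)} = \frac{1}{\frac{61}{12} + f}$ ($U{\left(f \right)} = \frac{1}{f + \frac{61}{12}} = \frac{1}{\frac{61}{12} + f}$)
$\left(2680 + U{\left(-62 \right)}\right) \left(-4574 + 4364\right) = \left(2680 + \frac{12}{61 + 12 \left(-62\right)}\right) \left(-4574 + 4364\right) = \left(2680 + \frac{12}{61 - 744}\right) \left(-210\right) = \left(2680 + \frac{12}{-683}\right) \left(-210\right) = \left(2680 + 12 \left(- \frac{1}{683}\right)\right) \left(-210\right) = \left(2680 - \frac{12}{683}\right) \left(-210\right) = \frac{1830428}{683} \left(-210\right) = - \frac{384389880}{683}$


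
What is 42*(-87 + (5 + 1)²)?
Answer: -2142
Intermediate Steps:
42*(-87 + (5 + 1)²) = 42*(-87 + 6²) = 42*(-87 + 36) = 42*(-51) = -2142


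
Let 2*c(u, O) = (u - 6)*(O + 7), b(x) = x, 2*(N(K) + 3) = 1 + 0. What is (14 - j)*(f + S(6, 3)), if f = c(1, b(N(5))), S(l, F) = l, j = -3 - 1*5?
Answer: -231/2 ≈ -115.50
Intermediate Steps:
j = -8 (j = -3 - 5 = -8)
N(K) = -5/2 (N(K) = -3 + (1 + 0)/2 = -3 + (½)*1 = -3 + ½ = -5/2)
c(u, O) = (-6 + u)*(7 + O)/2 (c(u, O) = ((u - 6)*(O + 7))/2 = ((-6 + u)*(7 + O))/2 = (-6 + u)*(7 + O)/2)
f = -45/4 (f = -21 - 3*(-5/2) + (7/2)*1 + (½)*(-5/2)*1 = -21 + 15/2 + 7/2 - 5/4 = -45/4 ≈ -11.250)
(14 - j)*(f + S(6, 3)) = (14 - 1*(-8))*(-45/4 + 6) = (14 + 8)*(-21/4) = 22*(-21/4) = -231/2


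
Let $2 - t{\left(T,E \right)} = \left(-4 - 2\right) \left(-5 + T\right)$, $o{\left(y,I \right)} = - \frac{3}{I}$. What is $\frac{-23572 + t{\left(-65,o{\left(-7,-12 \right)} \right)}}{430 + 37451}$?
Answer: $- \frac{23990}{37881} \approx -0.6333$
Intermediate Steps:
$t{\left(T,E \right)} = -28 + 6 T$ ($t{\left(T,E \right)} = 2 - \left(-4 - 2\right) \left(-5 + T\right) = 2 - - 6 \left(-5 + T\right) = 2 - \left(30 - 6 T\right) = 2 + \left(-30 + 6 T\right) = -28 + 6 T$)
$\frac{-23572 + t{\left(-65,o{\left(-7,-12 \right)} \right)}}{430 + 37451} = \frac{-23572 + \left(-28 + 6 \left(-65\right)\right)}{430 + 37451} = \frac{-23572 - 418}{37881} = \left(-23572 - 418\right) \frac{1}{37881} = \left(-23990\right) \frac{1}{37881} = - \frac{23990}{37881}$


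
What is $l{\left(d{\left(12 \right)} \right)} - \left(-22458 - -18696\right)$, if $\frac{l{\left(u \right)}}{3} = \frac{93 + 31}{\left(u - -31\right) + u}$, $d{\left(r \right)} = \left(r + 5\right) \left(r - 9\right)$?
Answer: $\frac{500718}{133} \approx 3764.8$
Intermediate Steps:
$d{\left(r \right)} = \left(-9 + r\right) \left(5 + r\right)$ ($d{\left(r \right)} = \left(5 + r\right) \left(-9 + r\right) = \left(-9 + r\right) \left(5 + r\right)$)
$l{\left(u \right)} = \frac{372}{31 + 2 u}$ ($l{\left(u \right)} = 3 \frac{93 + 31}{\left(u - -31\right) + u} = 3 \frac{124}{\left(u + 31\right) + u} = 3 \frac{124}{\left(31 + u\right) + u} = 3 \frac{124}{31 + 2 u} = \frac{372}{31 + 2 u}$)
$l{\left(d{\left(12 \right)} \right)} - \left(-22458 - -18696\right) = \frac{372}{31 + 2 \left(-45 + 12^{2} - 48\right)} - \left(-22458 - -18696\right) = \frac{372}{31 + 2 \left(-45 + 144 - 48\right)} - \left(-22458 + 18696\right) = \frac{372}{31 + 2 \cdot 51} - -3762 = \frac{372}{31 + 102} + 3762 = \frac{372}{133} + 3762 = \frac{500718}{133}$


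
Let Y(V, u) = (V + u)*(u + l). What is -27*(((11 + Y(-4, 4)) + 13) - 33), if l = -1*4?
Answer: 243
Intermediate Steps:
l = -4
Y(V, u) = (-4 + u)*(V + u) (Y(V, u) = (V + u)*(u - 4) = (V + u)*(-4 + u) = (-4 + u)*(V + u))
-27*(((11 + Y(-4, 4)) + 13) - 33) = -27*(((11 + (4² - 4*(-4) - 4*4 - 4*4)) + 13) - 33) = -27*(((11 + (16 + 16 - 16 - 16)) + 13) - 33) = -27*(((11 + 0) + 13) - 33) = -27*((11 + 13) - 33) = -27*(24 - 33) = -27*(-9) = 243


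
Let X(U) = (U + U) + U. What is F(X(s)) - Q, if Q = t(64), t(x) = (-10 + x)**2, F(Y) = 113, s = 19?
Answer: -2803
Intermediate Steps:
X(U) = 3*U (X(U) = 2*U + U = 3*U)
Q = 2916 (Q = (-10 + 64)**2 = 54**2 = 2916)
F(X(s)) - Q = 113 - 1*2916 = 113 - 2916 = -2803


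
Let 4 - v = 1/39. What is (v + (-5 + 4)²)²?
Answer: 37636/1521 ≈ 24.744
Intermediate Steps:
v = 155/39 (v = 4 - 1/39 = 155/39 ≈ 3.9744)
(v + (-5 + 4)²)² = (155/39 + (-5 + 4)²)² = (155/39 + (-1)²)² = (155/39 + 1)² = (194/39)² = 37636/1521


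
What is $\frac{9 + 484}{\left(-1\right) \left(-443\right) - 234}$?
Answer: $\frac{493}{209} \approx 2.3589$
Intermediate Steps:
$\frac{9 + 484}{\left(-1\right) \left(-443\right) - 234} = \frac{493}{443 - 234} = \frac{493}{209}$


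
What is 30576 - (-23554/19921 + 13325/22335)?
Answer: 2720921909885/88987107 ≈ 30577.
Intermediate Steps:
30576 - (-23554/19921 + 13325/22335) = 30576 - (-23554*1/19921 + 13325*(1/22335)) = 30576 - (-23554/19921 + 2665/4467) = 30576 - 1*(-52126253/88987107) = 30576 + 52126253/88987107 = 2720921909885/88987107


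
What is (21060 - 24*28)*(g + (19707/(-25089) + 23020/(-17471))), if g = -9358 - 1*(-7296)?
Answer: -6148736338162980/146109973 ≈ -4.2083e+7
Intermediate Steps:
g = -2062 (g = -9358 + 7296 = -2062)
(21060 - 24*28)*(g + (19707/(-25089) + 23020/(-17471))) = (21060 - 24*28)*(-2062 + (19707/(-25089) + 23020/(-17471))) = (21060 - 672)*(-2062 + (19707*(-1/25089) + 23020*(-1/17471))) = 20388*(-2062 + (-6569/8363 - 23020/17471)) = 20388*(-2062 - 307283259/146109973) = 20388*(-301586047585/146109973) = -6148736338162980/146109973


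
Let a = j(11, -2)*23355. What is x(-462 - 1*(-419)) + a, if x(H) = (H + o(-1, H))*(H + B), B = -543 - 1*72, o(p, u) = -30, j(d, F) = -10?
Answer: -185516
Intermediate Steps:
B = -615 (B = -543 - 72 = -615)
x(H) = (-615 + H)*(-30 + H) (x(H) = (H - 30)*(H - 615) = (-30 + H)*(-615 + H) = (-615 + H)*(-30 + H))
a = -233550 (a = -10*23355 = -233550)
x(-462 - 1*(-419)) + a = (18450 + (-462 - 1*(-419))**2 - 645*(-462 - 1*(-419))) - 233550 = (18450 + (-462 + 419)**2 - 645*(-462 + 419)) - 233550 = (18450 + (-43)**2 - 645*(-43)) - 233550 = (18450 + 1849 + 27735) - 233550 = 48034 - 233550 = -185516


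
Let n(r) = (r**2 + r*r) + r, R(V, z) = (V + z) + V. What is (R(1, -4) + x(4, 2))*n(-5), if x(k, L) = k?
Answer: 90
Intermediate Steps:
R(V, z) = z + 2*V
n(r) = r + 2*r**2 (n(r) = (r**2 + r**2) + r = 2*r**2 + r = r + 2*r**2)
(R(1, -4) + x(4, 2))*n(-5) = ((-4 + 2*1) + 4)*(-5*(1 + 2*(-5))) = ((-4 + 2) + 4)*(-5*(1 - 10)) = (-2 + 4)*(-5*(-9)) = 2*45 = 90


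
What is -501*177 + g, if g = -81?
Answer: -88758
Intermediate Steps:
-501*177 + g = -501*177 - 81 = -88677 - 81 = -88758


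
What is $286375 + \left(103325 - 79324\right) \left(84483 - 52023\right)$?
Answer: $779358835$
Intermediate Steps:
$286375 + \left(103325 - 79324\right) \left(84483 - 52023\right) = 286375 + 24001 \cdot 32460 = 286375 + 779072460 = 779358835$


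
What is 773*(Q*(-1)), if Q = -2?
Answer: 1546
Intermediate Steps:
773*(Q*(-1)) = 773*(-2*(-1)) = 773*2 = 1546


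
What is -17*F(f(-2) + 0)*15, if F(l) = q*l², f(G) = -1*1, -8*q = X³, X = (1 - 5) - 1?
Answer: -31875/8 ≈ -3984.4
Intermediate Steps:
X = -5 (X = -4 - 1 = -5)
q = 125/8 (q = -⅛*(-5)³ = -⅛*(-125) = 125/8 ≈ 15.625)
f(G) = -1
F(l) = 125*l²/8
-17*F(f(-2) + 0)*15 = -2125*(-1 + 0)²/8*15 = -2125*(-1)²/8*15 = -2125/8*15 = -31875/8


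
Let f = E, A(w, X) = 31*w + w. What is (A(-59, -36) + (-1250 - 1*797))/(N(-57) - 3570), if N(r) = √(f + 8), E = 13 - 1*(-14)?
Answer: 401370/364139 + 787*√35/2548973 ≈ 1.1041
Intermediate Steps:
A(w, X) = 32*w
E = 27 (E = 13 + 14 = 27)
f = 27
N(r) = √35 (N(r) = √(27 + 8) = √35)
(A(-59, -36) + (-1250 - 1*797))/(N(-57) - 3570) = (32*(-59) + (-1250 - 1*797))/(√35 - 3570) = (-1888 + (-1250 - 797))/(-3570 + √35) = (-1888 - 2047)/(-3570 + √35) = -3935/(-3570 + √35)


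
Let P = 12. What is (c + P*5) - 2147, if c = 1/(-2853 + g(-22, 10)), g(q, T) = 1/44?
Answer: -261983241/125531 ≈ -2087.0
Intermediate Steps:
g(q, T) = 1/44
c = -44/125531 (c = 1/(-2853 + 1/44) = 1/(-125531/44) = -44/125531 ≈ -0.00035051)
(c + P*5) - 2147 = (-44/125531 + 12*5) - 2147 = (-44/125531 + 60) - 2147 = 7531816/125531 - 2147 = -261983241/125531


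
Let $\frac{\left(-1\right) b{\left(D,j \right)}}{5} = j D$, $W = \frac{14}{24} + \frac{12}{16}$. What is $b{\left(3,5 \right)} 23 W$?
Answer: $-2300$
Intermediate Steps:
$W = \frac{4}{3}$ ($W = 14 \cdot \frac{1}{24} + 12 \cdot \frac{1}{16} = \frac{7}{12} + \frac{3}{4} = \frac{4}{3} \approx 1.3333$)
$b{\left(D,j \right)} = - 5 D j$ ($b{\left(D,j \right)} = - 5 j D = - 5 D j$)
$b{\left(3,5 \right)} 23 W = \left(-5\right) 3 \cdot 5 \cdot 23 \cdot \frac{4}{3} = \left(-75\right) 23 \cdot \frac{4}{3} = \left(-1725\right) \frac{4}{3} = -2300$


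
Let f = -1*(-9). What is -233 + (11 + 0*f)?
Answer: -222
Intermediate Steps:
f = 9
-233 + (11 + 0*f) = -233 + (11 + 0*9) = -233 + (11 + 0) = -233 + 11 = -222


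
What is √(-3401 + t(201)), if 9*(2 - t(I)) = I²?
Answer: 4*I*√493 ≈ 88.814*I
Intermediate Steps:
t(I) = 2 - I²/9
√(-3401 + t(201)) = √(-3401 + (2 - ⅑*201²)) = √(-3401 + (2 - ⅑*40401)) = √(-3401 + (2 - 4489)) = √(-3401 - 4487) = √(-7888) = 4*I*√493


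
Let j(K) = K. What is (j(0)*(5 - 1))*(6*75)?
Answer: 0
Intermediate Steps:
(j(0)*(5 - 1))*(6*75) = (0*(5 - 1))*(6*75) = (0*4)*450 = 0*450 = 0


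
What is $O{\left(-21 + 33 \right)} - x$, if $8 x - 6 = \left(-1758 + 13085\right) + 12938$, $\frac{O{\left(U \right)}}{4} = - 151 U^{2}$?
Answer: $- \frac{720079}{8} \approx -90010.0$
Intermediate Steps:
$O{\left(U \right)} = - 604 U^{2}$ ($O{\left(U \right)} = 4 \left(- 151 U^{2}\right) = - 604 U^{2}$)
$x = \frac{24271}{8}$ ($x = \frac{3}{4} + \frac{\left(-1758 + 13085\right) + 12938}{8} = \frac{3}{4} + \frac{11327 + 12938}{8} = \frac{3}{4} + \frac{1}{8} \cdot 24265 = \frac{3}{4} + \frac{24265}{8} = \frac{24271}{8} \approx 3033.9$)
$O{\left(-21 + 33 \right)} - x = - 604 \left(-21 + 33\right)^{2} - \frac{24271}{8} = - 604 \cdot 12^{2} - \frac{24271}{8} = \left(-604\right) 144 - \frac{24271}{8} = -86976 - \frac{24271}{8} = - \frac{720079}{8}$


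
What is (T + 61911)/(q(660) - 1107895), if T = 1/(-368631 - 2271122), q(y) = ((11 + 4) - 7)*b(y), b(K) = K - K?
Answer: -163429747982/2924569149935 ≈ -0.055882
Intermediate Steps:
b(K) = 0
q(y) = 0 (q(y) = ((11 + 4) - 7)*0 = (15 - 7)*0 = 8*0 = 0)
T = -1/2639753 (T = 1/(-2639753) = -1/2639753 ≈ -3.7882e-7)
(T + 61911)/(q(660) - 1107895) = (-1/2639753 + 61911)/(0 - 1107895) = (163429747982/2639753)/(-1107895) = (163429747982/2639753)*(-1/1107895) = -163429747982/2924569149935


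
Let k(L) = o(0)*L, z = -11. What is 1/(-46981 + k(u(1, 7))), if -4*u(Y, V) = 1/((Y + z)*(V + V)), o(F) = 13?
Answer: -560/26309347 ≈ -2.1285e-5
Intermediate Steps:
u(Y, V) = -1/(8*V*(-11 + Y)) (u(Y, V) = -1/((V + V)*(Y - 11))/4 = -1/(2*V*(-11 + Y))/4 = -1/(8*V*(-11 + Y)))
k(L) = 13*L
1/(-46981 + k(u(1, 7))) = 1/(-46981 + 13*(-⅛/(7*(-11 + 1)))) = 1/(-46981 + 13*(-⅛*⅐/(-10))) = 1/(-46981 + 13*(-⅛*⅐*(-⅒))) = 1/(-46981 + 13*(1/560)) = 1/(-46981 + 13/560) = 1/(-26309347/560) = -560/26309347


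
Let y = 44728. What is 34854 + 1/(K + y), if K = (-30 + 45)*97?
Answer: 1609662283/46183 ≈ 34854.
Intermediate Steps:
K = 1455 (K = 15*97 = 1455)
34854 + 1/(K + y) = 34854 + 1/(1455 + 44728) = 34854 + 1/46183 = 1609662283/46183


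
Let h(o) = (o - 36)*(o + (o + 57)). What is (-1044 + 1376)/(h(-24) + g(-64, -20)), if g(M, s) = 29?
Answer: -332/511 ≈ -0.64971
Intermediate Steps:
h(o) = (-36 + o)*(57 + 2*o) (h(o) = (-36 + o)*(o + (57 + o)) = (-36 + o)*(57 + 2*o))
(-1044 + 1376)/(h(-24) + g(-64, -20)) = (-1044 + 1376)/((-2052 - 15*(-24) + 2*(-24)²) + 29) = 332/((-2052 + 360 + 2*576) + 29) = 332/((-2052 + 360 + 1152) + 29) = 332/(-540 + 29) = 332/(-511) = 332*(-1/511) = -332/511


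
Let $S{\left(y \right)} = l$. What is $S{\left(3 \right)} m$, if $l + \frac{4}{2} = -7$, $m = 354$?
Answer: $-3186$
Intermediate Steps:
$l = -9$ ($l = -2 - 7 = -9$)
$S{\left(y \right)} = -9$
$S{\left(3 \right)} m = \left(-9\right) 354 = -3186$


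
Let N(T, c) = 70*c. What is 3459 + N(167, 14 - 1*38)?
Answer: 1779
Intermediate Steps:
3459 + N(167, 14 - 1*38) = 3459 + 70*(14 - 1*38) = 3459 + 70*(14 - 38) = 3459 + 70*(-24) = 3459 - 1680 = 1779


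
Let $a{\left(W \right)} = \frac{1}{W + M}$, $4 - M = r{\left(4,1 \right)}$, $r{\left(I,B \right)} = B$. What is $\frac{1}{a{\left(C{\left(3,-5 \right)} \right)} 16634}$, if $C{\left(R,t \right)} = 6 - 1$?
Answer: $\frac{4}{8317} \approx 0.00048094$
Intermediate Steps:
$M = 3$ ($M = 4 - 1 = 3$)
$C{\left(R,t \right)} = 5$ ($C{\left(R,t \right)} = 6 - 1 = 5$)
$a{\left(W \right)} = \frac{1}{3 + W}$ ($a{\left(W \right)} = \frac{1}{W + 3} = \frac{1}{3 + W}$)
$\frac{1}{a{\left(C{\left(3,-5 \right)} \right)} 16634} = \frac{1}{\frac{1}{3 + 5} \cdot 16634} = \frac{1}{\frac{1}{8} \cdot 16634} = \frac{1}{\frac{8317}{4}} = \frac{4}{8317}$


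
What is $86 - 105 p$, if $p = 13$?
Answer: $-1279$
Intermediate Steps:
$86 - 105 p = 86 - 1365 = -1279$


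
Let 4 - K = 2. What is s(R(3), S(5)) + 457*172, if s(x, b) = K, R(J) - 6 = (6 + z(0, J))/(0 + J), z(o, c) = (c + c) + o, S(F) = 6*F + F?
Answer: 78606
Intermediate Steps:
S(F) = 7*F
K = 2 (K = 4 - 1*2 = 4 - 2 = 2)
z(o, c) = o + 2*c (z(o, c) = 2*c + o = o + 2*c)
R(J) = 6 + (6 + 2*J)/J (R(J) = 6 + (6 + (0 + 2*J))/(0 + J) = 6 + (6 + 2*J)/J)
s(x, b) = 2
s(R(3), S(5)) + 457*172 = 2 + 457*172 = 2 + 78604 = 78606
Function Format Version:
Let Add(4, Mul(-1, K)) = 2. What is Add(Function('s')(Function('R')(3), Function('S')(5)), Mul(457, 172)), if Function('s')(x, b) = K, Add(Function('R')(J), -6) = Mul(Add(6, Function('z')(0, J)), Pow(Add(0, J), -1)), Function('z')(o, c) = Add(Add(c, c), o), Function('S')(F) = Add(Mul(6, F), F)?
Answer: 78606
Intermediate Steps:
Function('S')(F) = Mul(7, F)
K = 2 (K = Add(4, Mul(-1, 2)) = Add(4, -2) = 2)
Function('z')(o, c) = Add(o, Mul(2, c)) (Function('z')(o, c) = Add(Mul(2, c), o) = Add(o, Mul(2, c)))
Function('R')(J) = Add(6, Mul(Pow(J, -1), Add(6, Mul(2, J)))) (Function('R')(J) = Add(6, Mul(Add(6, Add(0, Mul(2, J))), Pow(Add(0, J), -1))) = Add(6, Mul(Add(6, Mul(2, J)), Pow(J, -1))) = Add(6, Mul(Pow(J, -1), Add(6, Mul(2, J)))))
Function('s')(x, b) = 2
Add(Function('s')(Function('R')(3), Function('S')(5)), Mul(457, 172)) = Add(2, Mul(457, 172)) = Add(2, 78604) = 78606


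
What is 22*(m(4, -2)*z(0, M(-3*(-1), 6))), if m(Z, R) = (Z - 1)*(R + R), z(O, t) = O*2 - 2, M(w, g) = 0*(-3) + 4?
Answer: 528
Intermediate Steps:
M(w, g) = 4 (M(w, g) = 0 + 4 = 4)
z(O, t) = -2 + 2*O (z(O, t) = 2*O - 2 = -2 + 2*O)
m(Z, R) = 2*R*(-1 + Z) (m(Z, R) = (-1 + Z)*(2*R) = 2*R*(-1 + Z))
22*(m(4, -2)*z(0, M(-3*(-1), 6))) = 22*((2*(-2)*(-1 + 4))*(-2 + 2*0)) = 22*((2*(-2)*3)*(-2 + 0)) = 22*(-12*(-2)) = 22*24 = 528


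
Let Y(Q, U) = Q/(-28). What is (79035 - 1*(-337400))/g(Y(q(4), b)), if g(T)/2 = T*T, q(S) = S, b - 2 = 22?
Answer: 20405315/2 ≈ 1.0203e+7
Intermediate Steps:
b = 24 (b = 2 + 22 = 24)
Y(Q, U) = -Q/28 (Y(Q, U) = Q*(-1/28) = -Q/28)
g(T) = 2*T**2 (g(T) = 2*(T*T) = 2*T**2)
(79035 - 1*(-337400))/g(Y(q(4), b)) = (79035 - 1*(-337400))/((2*(-1/28*4)**2)) = (79035 + 337400)/((2*(-1/7)**2)) = 416435/((2*(1/49))) = 416435/(2/49) = 416435*(49/2) = 20405315/2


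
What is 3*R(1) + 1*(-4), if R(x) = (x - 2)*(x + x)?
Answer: -10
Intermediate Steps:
R(x) = 2*x*(-2 + x) (R(x) = (-2 + x)*(2*x) = 2*x*(-2 + x))
3*R(1) + 1*(-4) = 3*(2*1*(-2 + 1)) + 1*(-4) = 3*(2*1*(-1)) - 4 = 3*(-2) - 4 = -6 - 4 = -10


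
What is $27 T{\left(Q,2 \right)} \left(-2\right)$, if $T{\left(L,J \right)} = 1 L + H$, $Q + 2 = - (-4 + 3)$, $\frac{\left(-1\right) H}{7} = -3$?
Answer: $-1080$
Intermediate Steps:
$H = 21$ ($H = \left(-7\right) \left(-3\right) = 21$)
$Q = -1$ ($Q = -2 - \left(-4 + 3\right) = -2 - -1 = -2 + 1 = -1$)
$T{\left(L,J \right)} = 21 + L$ ($T{\left(L,J \right)} = 1 L + 21 = L + 21 = 21 + L$)
$27 T{\left(Q,2 \right)} \left(-2\right) = 27 \left(21 - 1\right) \left(-2\right) = 27 \cdot 20 \left(-2\right) = 540 \left(-2\right) = -1080$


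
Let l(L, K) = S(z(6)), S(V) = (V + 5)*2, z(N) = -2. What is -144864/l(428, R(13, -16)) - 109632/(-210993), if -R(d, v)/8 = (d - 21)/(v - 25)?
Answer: -1698035120/70331 ≈ -24143.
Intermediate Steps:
S(V) = 10 + 2*V (S(V) = (5 + V)*2 = 10 + 2*V)
R(d, v) = -8*(-21 + d)/(-25 + v) (R(d, v) = -8*(d - 21)/(v - 25) = -8*(-21 + d)/(-25 + v))
l(L, K) = 6 (l(L, K) = 10 + 2*(-2) = 10 - 4 = 6)
-144864/l(428, R(13, -16)) - 109632/(-210993) = -144864/6 - 109632/(-210993) = -144864*⅙ - 109632*(-1/210993) = -24144 + 36544/70331 = -1698035120/70331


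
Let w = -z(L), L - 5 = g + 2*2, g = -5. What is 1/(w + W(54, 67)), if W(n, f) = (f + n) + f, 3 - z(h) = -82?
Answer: 1/103 ≈ 0.0097087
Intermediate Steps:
L = 4 (L = 5 + (-5 + 2*2) = 5 + (-5 + 4) = 5 - 1 = 4)
z(h) = 85 (z(h) = 3 - 1*(-82) = 3 + 82 = 85)
W(n, f) = n + 2*f
w = -85 (w = -1*85 = -85)
1/(w + W(54, 67)) = 1/(-85 + (54 + 2*67)) = 1/(-85 + (54 + 134)) = 1/(-85 + 188) = 1/103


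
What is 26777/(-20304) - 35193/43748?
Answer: -471499717/222064848 ≈ -2.1233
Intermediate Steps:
26777/(-20304) - 35193/43748 = 26777*(-1/20304) - 35193*1/43748 = -26777/20304 - 35193/43748 = -471499717/222064848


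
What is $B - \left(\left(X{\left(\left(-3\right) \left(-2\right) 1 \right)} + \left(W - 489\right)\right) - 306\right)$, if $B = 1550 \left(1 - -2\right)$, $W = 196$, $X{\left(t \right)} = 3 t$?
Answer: $5231$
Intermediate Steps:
$B = 4650$ ($B = 1550 \left(1 + 2\right) = 1550 \cdot 3 = 4650$)
$B - \left(\left(X{\left(\left(-3\right) \left(-2\right) 1 \right)} + \left(W - 489\right)\right) - 306\right) = 4650 - \left(\left(3 \left(-3\right) \left(-2\right) 1 + \left(196 - 489\right)\right) - 306\right) = 4650 - \left(\left(3 \cdot 6 \cdot 1 + \left(196 - 489\right)\right) - 306\right) = 4650 - \left(\left(3 \cdot 6 - 293\right) - 306\right) = 4650 - \left(\left(18 - 293\right) - 306\right) = 4650 - \left(-275 - 306\right) = 4650 - -581 = 4650 + 581 = 5231$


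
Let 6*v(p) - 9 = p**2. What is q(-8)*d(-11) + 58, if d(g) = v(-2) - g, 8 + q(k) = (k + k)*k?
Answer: 1638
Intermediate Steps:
q(k) = -8 + 2*k**2 (q(k) = -8 + (k + k)*k = -8 + (2*k)*k = -8 + 2*k**2)
v(p) = 3/2 + p**2/6
d(g) = 13/6 - g (d(g) = (3/2 + (1/6)*(-2)**2) - g = (3/2 + (1/6)*4) - g = (3/2 + 2/3) - g = 13/6 - g)
q(-8)*d(-11) + 58 = (-8 + 2*(-8)**2)*(13/6 - 1*(-11)) + 58 = (-8 + 2*64)*(13/6 + 11) + 58 = (-8 + 128)*(79/6) + 58 = 120*(79/6) + 58 = 1580 + 58 = 1638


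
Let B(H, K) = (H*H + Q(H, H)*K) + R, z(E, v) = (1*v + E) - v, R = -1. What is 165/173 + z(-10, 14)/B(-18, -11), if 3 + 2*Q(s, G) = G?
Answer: 141245/151721 ≈ 0.93095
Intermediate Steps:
Q(s, G) = -3/2 + G/2
z(E, v) = E (z(E, v) = (v + E) - v = (E + v) - v = E)
B(H, K) = -1 + H² + K*(-3/2 + H/2) (B(H, K) = (H*H + (-3/2 + H/2)*K) - 1 = (H² + K*(-3/2 + H/2)) - 1 = -1 + H² + K*(-3/2 + H/2))
165/173 + z(-10, 14)/B(-18, -11) = 165/173 - 10/(-1 + (-18)² + (½)*(-11)*(-3 - 18)) = 165*(1/173) - 10/(-1 + 324 + (½)*(-11)*(-21)) = 165/173 - 10/(-1 + 324 + 231/2) = 165/173 - 10/877/2 = 165/173 - 10*2/877 = 165/173 - 20/877 = 141245/151721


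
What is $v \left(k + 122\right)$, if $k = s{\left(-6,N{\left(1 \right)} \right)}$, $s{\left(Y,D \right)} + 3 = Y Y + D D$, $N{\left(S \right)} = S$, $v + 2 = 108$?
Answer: $16536$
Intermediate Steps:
$v = 106$ ($v = -2 + 108 = 106$)
$s{\left(Y,D \right)} = -3 + D^{2} + Y^{2}$ ($s{\left(Y,D \right)} = -3 + \left(Y Y + D D\right) = -3 + \left(Y^{2} + D^{2}\right) = -3 + \left(D^{2} + Y^{2}\right) = -3 + D^{2} + Y^{2}$)
$k = 34$ ($k = -3 + 1^{2} + \left(-6\right)^{2} = -3 + 1 + 36 = 34$)
$v \left(k + 122\right) = 106 \left(34 + 122\right) = 106 \cdot 156 = 16536$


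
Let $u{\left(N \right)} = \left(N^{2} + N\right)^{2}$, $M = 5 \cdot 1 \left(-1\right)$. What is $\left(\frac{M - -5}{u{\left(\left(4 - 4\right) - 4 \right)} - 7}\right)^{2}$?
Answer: $0$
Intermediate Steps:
$M = -5$ ($M = 5 \left(-1\right) = -5$)
$u{\left(N \right)} = \left(N + N^{2}\right)^{2}$
$\left(\frac{M - -5}{u{\left(\left(4 - 4\right) - 4 \right)} - 7}\right)^{2} = \left(\frac{-5 - -5}{\left(\left(4 - 4\right) - 4\right)^{2} \left(1 + \left(\left(4 - 4\right) - 4\right)\right)^{2} - 7}\right)^{2} = \left(\frac{-5 + 5}{\left(0 - 4\right)^{2} \left(1 + \left(0 - 4\right)\right)^{2} - 7}\right)^{2} = \left(\frac{0}{\left(-4\right)^{2} \left(1 - 4\right)^{2} - 7}\right)^{2} = \left(\frac{0}{16 \left(-3\right)^{2} - 7}\right)^{2} = \left(\frac{0}{16 \cdot 9 - 7}\right)^{2} = \left(\frac{0}{144 - 7}\right)^{2} = \left(\frac{0}{137}\right)^{2} = \left(0 \cdot \frac{1}{137}\right)^{2} = 0^{2} = 0$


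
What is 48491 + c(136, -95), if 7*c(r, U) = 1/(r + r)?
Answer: 92326865/1904 ≈ 48491.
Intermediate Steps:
c(r, U) = 1/(14*r) (c(r, U) = 1/(7*(r + r)) = 1/(7*((2*r))) = (1/(2*r))/7 = 1/(14*r))
48491 + c(136, -95) = 48491 + (1/14)/136 = 48491 + (1/14)*(1/136) = 48491 + 1/1904 = 92326865/1904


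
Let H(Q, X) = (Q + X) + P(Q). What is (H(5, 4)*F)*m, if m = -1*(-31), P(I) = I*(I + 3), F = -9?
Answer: -13671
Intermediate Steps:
P(I) = I*(3 + I)
m = 31
H(Q, X) = Q + X + Q*(3 + Q) (H(Q, X) = (Q + X) + Q*(3 + Q) = Q + X + Q*(3 + Q))
(H(5, 4)*F)*m = ((5 + 4 + 5*(3 + 5))*(-9))*31 = ((5 + 4 + 5*8)*(-9))*31 = ((5 + 4 + 40)*(-9))*31 = (49*(-9))*31 = -441*31 = -13671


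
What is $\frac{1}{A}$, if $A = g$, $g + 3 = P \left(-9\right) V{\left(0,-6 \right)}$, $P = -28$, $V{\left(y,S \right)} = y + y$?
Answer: $- \frac{1}{3} \approx -0.33333$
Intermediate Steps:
$V{\left(y,S \right)} = 2 y$
$g = -3$ ($g = -3 + \left(-28\right) \left(-9\right) 2 \cdot 0 = -3 + 252 \cdot 0 = -3 + 0 = -3$)
$A = -3$
$\frac{1}{A} = \frac{1}{-3} = - \frac{1}{3}$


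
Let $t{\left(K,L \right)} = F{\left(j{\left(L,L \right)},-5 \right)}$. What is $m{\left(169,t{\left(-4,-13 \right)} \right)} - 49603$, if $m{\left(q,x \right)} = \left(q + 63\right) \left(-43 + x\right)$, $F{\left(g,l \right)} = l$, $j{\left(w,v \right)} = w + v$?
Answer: $-60739$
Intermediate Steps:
$j{\left(w,v \right)} = v + w$
$t{\left(K,L \right)} = -5$
$m{\left(q,x \right)} = \left(-43 + x\right) \left(63 + q\right)$ ($m{\left(q,x \right)} = \left(63 + q\right) \left(-43 + x\right) = \left(-43 + x\right) \left(63 + q\right)$)
$m{\left(169,t{\left(-4,-13 \right)} \right)} - 49603 = \left(-2709 - 7267 + 63 \left(-5\right) + 169 \left(-5\right)\right) - 49603 = \left(-2709 - 7267 - 315 - 845\right) - 49603 = -11136 - 49603 = -60739$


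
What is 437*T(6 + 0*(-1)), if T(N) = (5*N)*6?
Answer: 78660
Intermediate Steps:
T(N) = 30*N
437*T(6 + 0*(-1)) = 437*(30*(6 + 0*(-1))) = 437*(30*(6 + 0)) = 437*(30*6) = 437*180 = 78660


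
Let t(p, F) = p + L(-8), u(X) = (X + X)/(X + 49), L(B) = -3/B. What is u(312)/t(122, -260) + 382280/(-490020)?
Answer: -6632941774/8659118919 ≈ -0.76601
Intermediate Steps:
u(X) = 2*X/(49 + X) (u(X) = (2*X)/(49 + X) = 2*X/(49 + X))
t(p, F) = 3/8 + p (t(p, F) = p - 3/(-8) = p - 3*(-1/8) = p + 3/8 = 3/8 + p)
u(312)/t(122, -260) + 382280/(-490020) = (2*312/(49 + 312))/(3/8 + 122) + 382280/(-490020) = (2*312/361)/(979/8) + 382280*(-1/490020) = (2*312*(1/361))*(8/979) - 19114/24501 = (624/361)*(8/979) - 19114/24501 = 4992/353419 - 19114/24501 = -6632941774/8659118919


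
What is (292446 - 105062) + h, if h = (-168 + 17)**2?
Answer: 210185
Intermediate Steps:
h = 22801 (h = (-151)**2 = 22801)
(292446 - 105062) + h = (292446 - 105062) + 22801 = 187384 + 22801 = 210185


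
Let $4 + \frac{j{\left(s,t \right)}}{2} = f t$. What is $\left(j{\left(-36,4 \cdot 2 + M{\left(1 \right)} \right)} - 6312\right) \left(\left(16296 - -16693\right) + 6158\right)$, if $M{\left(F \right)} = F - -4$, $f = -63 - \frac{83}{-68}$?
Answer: $- \frac{10549842471}{34} \approx -3.1029 \cdot 10^{8}$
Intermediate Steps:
$f = - \frac{4201}{68}$ ($f = -63 - - \frac{83}{68} = -63 + \frac{83}{68} = - \frac{4201}{68} \approx -61.779$)
$M{\left(F \right)} = 4 + F$ ($M{\left(F \right)} = F + 4 = 4 + F$)
$j{\left(s,t \right)} = -8 - \frac{4201 t}{34}$ ($j{\left(s,t \right)} = -8 + 2 \left(- \frac{4201 t}{68}\right) = -8 - \frac{4201 t}{34}$)
$\left(j{\left(-36,4 \cdot 2 + M{\left(1 \right)} \right)} - 6312\right) \left(\left(16296 - -16693\right) + 6158\right) = \left(\left(-8 - \frac{4201 \left(4 \cdot 2 + \left(4 + 1\right)\right)}{34}\right) - 6312\right) \left(\left(16296 - -16693\right) + 6158\right) = \left(\left(-8 - \frac{4201 \left(8 + 5\right)}{34}\right) - 6312\right) \left(\left(16296 + 16693\right) + 6158\right) = \left(\left(-8 - \frac{54613}{34}\right) - 6312\right) \left(32989 + 6158\right) = \left(\left(-8 - \frac{54613}{34}\right) - 6312\right) 39147 = \left(- \frac{54885}{34} - 6312\right) 39147 = \left(- \frac{269493}{34}\right) 39147 = - \frac{10549842471}{34}$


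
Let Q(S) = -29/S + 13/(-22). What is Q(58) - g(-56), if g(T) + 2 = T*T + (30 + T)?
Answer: -34200/11 ≈ -3109.1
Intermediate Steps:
Q(S) = -13/22 - 29/S (Q(S) = -29/S + 13*(-1/22) = -29/S - 13/22 = -13/22 - 29/S)
g(T) = 28 + T + T² (g(T) = -2 + (T*T + (30 + T)) = -2 + (T² + (30 + T)) = -2 + (30 + T + T²) = 28 + T + T²)
Q(58) - g(-56) = (-13/22 - 29/58) - (28 - 56 + (-56)²) = (-13/22 - 29*1/58) - (28 - 56 + 3136) = (-13/22 - ½) - 1*3108 = -12/11 - 3108 = -34200/11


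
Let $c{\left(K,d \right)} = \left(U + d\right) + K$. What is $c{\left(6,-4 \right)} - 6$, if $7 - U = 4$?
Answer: $-1$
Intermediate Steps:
$U = 3$ ($U = 7 - 4 = 3$)
$c{\left(K,d \right)} = 3 + K + d$ ($c{\left(K,d \right)} = \left(3 + d\right) + K = 3 + K + d$)
$c{\left(6,-4 \right)} - 6 = \left(3 + 6 - 4\right) - 6 = 5 - 6 = -1$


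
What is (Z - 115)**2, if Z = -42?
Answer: 24649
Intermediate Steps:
(Z - 115)**2 = (-42 - 115)**2 = (-157)**2 = 24649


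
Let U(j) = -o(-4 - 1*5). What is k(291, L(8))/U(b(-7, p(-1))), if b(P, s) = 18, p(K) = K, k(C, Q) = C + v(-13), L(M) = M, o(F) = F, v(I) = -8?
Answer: 283/9 ≈ 31.444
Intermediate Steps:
k(C, Q) = -8 + C (k(C, Q) = C - 8 = -8 + C)
U(j) = 9 (U(j) = -(-4 - 1*5) = -(-4 - 5) = -1*(-9) = 9)
k(291, L(8))/U(b(-7, p(-1))) = (-8 + 291)/9 = 283*(1/9) = 283/9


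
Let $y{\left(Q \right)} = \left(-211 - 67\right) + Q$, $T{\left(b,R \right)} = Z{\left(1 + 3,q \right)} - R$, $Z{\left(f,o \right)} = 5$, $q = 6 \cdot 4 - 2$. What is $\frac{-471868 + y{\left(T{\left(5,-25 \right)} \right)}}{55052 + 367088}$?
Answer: $- \frac{118029}{105535} \approx -1.1184$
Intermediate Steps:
$q = 22$ ($q = 24 - 2 = 22$)
$T{\left(b,R \right)} = 5 - R$
$y{\left(Q \right)} = -278 + Q$
$\frac{-471868 + y{\left(T{\left(5,-25 \right)} \right)}}{55052 + 367088} = \frac{-471868 + \left(-278 + \left(5 - -25\right)\right)}{55052 + 367088} = \frac{-471868 + \left(-278 + \left(5 + 25\right)\right)}{422140} = \left(-471868 + \left(-278 + 30\right)\right) \frac{1}{422140} = \left(-471868 - 248\right) \frac{1}{422140} = \left(-472116\right) \frac{1}{422140} = - \frac{118029}{105535}$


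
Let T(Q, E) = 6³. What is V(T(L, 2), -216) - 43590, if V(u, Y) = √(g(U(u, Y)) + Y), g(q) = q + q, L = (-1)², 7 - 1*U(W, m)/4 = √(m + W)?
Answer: -43590 + 4*I*√10 ≈ -43590.0 + 12.649*I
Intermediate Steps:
U(W, m) = 28 - 4*√(W + m) (U(W, m) = 28 - 4*√(m + W) = 28 - 4*√(W + m))
L = 1
g(q) = 2*q
T(Q, E) = 216
V(u, Y) = √(56 + Y - 8*√(Y + u)) (V(u, Y) = √(2*(28 - 4*√(u + Y)) + Y) = √(2*(28 - 4*√(Y + u)) + Y) = √((56 - 8*√(Y + u)) + Y) = √(56 + Y - 8*√(Y + u)))
V(T(L, 2), -216) - 43590 = √(56 - 216 - 8*√(-216 + 216)) - 43590 = √(56 - 216 - 8*√0) - 43590 = √(56 - 216 - 8*0) - 43590 = √(56 - 216 + 0) - 43590 = √(-160) - 43590 = 4*I*√10 - 43590 = -43590 + 4*I*√10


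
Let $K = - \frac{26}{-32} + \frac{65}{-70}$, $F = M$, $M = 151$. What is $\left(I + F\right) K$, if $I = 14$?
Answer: $- \frac{2145}{112} \approx -19.152$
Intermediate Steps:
$F = 151$
$K = - \frac{13}{112}$ ($K = \left(-26\right) \left(- \frac{1}{32}\right) + 65 \left(- \frac{1}{70}\right) = \frac{13}{16} - \frac{13}{14} = - \frac{13}{112} \approx -0.11607$)
$\left(I + F\right) K = \left(14 + 151\right) \left(- \frac{13}{112}\right) = 165 \left(- \frac{13}{112}\right) = - \frac{2145}{112}$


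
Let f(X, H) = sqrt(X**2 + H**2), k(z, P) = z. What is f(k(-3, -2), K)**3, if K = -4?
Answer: 125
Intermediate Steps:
f(X, H) = sqrt(H**2 + X**2)
f(k(-3, -2), K)**3 = (sqrt((-4)**2 + (-3)**2))**3 = (sqrt(16 + 9))**3 = (sqrt(25))**3 = 5**3 = 125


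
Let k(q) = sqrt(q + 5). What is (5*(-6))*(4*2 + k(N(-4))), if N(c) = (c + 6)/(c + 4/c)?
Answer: -240 - 6*sqrt(115) ≈ -304.34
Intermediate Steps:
N(c) = (6 + c)/(c + 4/c)
k(q) = sqrt(5 + q)
(5*(-6))*(4*2 + k(N(-4))) = (5*(-6))*(4*2 + sqrt(5 - 4*(6 - 4)/(4 + (-4)**2))) = -30*(8 + sqrt(5 - 4*2/(4 + 16))) = -30*(8 + sqrt(5 - 4*2/20)) = -30*(8 + sqrt(5 - 4*1/20*2)) = -30*(8 + sqrt(5 - 2/5)) = -30*(8 + sqrt(23/5)) = -30*(8 + sqrt(115)/5) = -240 - 6*sqrt(115)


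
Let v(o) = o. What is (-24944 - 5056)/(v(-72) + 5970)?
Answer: -5000/983 ≈ -5.0865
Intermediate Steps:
(-24944 - 5056)/(v(-72) + 5970) = (-24944 - 5056)/(-72 + 5970) = -30000/5898 = -30000*1/5898 = -5000/983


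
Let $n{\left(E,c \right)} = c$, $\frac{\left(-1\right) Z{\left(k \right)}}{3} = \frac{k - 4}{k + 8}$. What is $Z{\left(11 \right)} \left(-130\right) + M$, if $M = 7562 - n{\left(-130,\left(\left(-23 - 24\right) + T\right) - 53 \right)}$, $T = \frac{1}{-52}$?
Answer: $\frac{7712035}{988} \approx 7805.7$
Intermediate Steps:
$T = - \frac{1}{52} \approx -0.019231$
$Z{\left(k \right)} = - \frac{3 \left(-4 + k\right)}{8 + k}$ ($Z{\left(k \right)} = - 3 \frac{k - 4}{k + 8} = - 3 \frac{-4 + k}{8 + k} = - \frac{3 \left(-4 + k\right)}{8 + k}$)
$M = \frac{398425}{52}$ ($M = 7562 - \left(\left(\left(-23 - 24\right) - \frac{1}{52}\right) - 53\right) = 7562 - \left(\left(-47 - \frac{1}{52}\right) - 53\right) = 7562 - \left(- \frac{2445}{52} - 53\right) = 7562 - - \frac{5201}{52} = 7562 + \frac{5201}{52} = \frac{398425}{52} \approx 7662.0$)
$Z{\left(11 \right)} \left(-130\right) + M = \frac{3 \left(4 - 11\right)}{8 + 11} \left(-130\right) + \frac{398425}{52} = \frac{3 \left(4 - 11\right)}{19} \left(-130\right) + \frac{398425}{52} = 3 \cdot \frac{1}{19} \left(-7\right) \left(-130\right) + \frac{398425}{52} = \left(- \frac{21}{19}\right) \left(-130\right) + \frac{398425}{52} = \frac{2730}{19} + \frac{398425}{52} = \frac{7712035}{988}$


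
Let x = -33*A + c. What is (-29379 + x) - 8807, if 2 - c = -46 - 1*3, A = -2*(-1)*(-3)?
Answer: -37937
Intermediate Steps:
A = -6 (A = 2*(-3) = -6)
c = 51 (c = 2 - (-46 - 1*3) = 2 - (-46 - 3) = 2 - 1*(-49) = 2 + 49 = 51)
x = 249 (x = -33*(-6) + 51 = 198 + 51 = 249)
(-29379 + x) - 8807 = (-29379 + 249) - 8807 = -29130 - 8807 = -37937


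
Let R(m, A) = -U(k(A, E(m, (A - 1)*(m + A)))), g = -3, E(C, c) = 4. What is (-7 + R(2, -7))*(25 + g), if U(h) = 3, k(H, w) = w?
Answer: -220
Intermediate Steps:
R(m, A) = -3 (R(m, A) = -1*3 = -3)
(-7 + R(2, -7))*(25 + g) = (-7 - 3)*(25 - 3) = -10*22 = -220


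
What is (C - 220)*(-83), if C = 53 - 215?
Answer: 31706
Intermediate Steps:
C = -162
(C - 220)*(-83) = (-162 - 220)*(-83) = -382*(-83) = 31706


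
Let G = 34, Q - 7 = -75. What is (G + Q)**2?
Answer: 1156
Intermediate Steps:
Q = -68 (Q = 7 - 75 = -68)
(G + Q)**2 = (34 - 68)**2 = (-34)**2 = 1156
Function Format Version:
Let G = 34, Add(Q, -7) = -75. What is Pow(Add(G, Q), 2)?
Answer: 1156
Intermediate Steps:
Q = -68 (Q = Add(7, -75) = -68)
Pow(Add(G, Q), 2) = Pow(Add(34, -68), 2) = Pow(-34, 2) = 1156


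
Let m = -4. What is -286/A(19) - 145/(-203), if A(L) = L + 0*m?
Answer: -1907/133 ≈ -14.338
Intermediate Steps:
A(L) = L (A(L) = L + 0*(-4) = L + 0 = L)
-286/A(19) - 145/(-203) = -286/19 - 145/(-203) = -286*1/19 - 145*(-1/203) = -286/19 + 5/7 = -1907/133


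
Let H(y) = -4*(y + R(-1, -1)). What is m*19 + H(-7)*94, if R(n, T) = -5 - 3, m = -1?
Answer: 5621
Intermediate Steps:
R(n, T) = -8
H(y) = 32 - 4*y (H(y) = -4*(y - 8) = -4*(-8 + y) = 32 - 4*y)
m*19 + H(-7)*94 = -1*19 + (32 - 4*(-7))*94 = -19 + (32 + 28)*94 = -19 + 60*94 = -19 + 5640 = 5621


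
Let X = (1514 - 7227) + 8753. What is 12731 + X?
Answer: 15771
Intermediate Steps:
X = 3040 (X = -5713 + 8753 = 3040)
12731 + X = 12731 + 3040 = 15771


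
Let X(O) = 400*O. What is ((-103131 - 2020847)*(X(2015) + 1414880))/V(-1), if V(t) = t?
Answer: 4717100260640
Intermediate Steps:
((-103131 - 2020847)*(X(2015) + 1414880))/V(-1) = ((-103131 - 2020847)*(400*2015 + 1414880))/(-1) = -2123978*(806000 + 1414880)*(-1) = -2123978*2220880*(-1) = -4717100260640*(-1) = 4717100260640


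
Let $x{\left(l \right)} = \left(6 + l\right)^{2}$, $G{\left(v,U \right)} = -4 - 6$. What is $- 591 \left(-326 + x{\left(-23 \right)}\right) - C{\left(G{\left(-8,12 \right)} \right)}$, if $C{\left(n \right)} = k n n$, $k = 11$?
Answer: $20767$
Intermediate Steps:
$G{\left(v,U \right)} = -10$ ($G{\left(v,U \right)} = -4 - 6 = -10$)
$C{\left(n \right)} = 11 n^{2}$ ($C{\left(n \right)} = 11 n n = 11 n^{2}$)
$- 591 \left(-326 + x{\left(-23 \right)}\right) - C{\left(G{\left(-8,12 \right)} \right)} = - 591 \left(-326 + \left(6 - 23\right)^{2}\right) - 11 \left(-10\right)^{2} = - 591 \left(-326 + \left(-17\right)^{2}\right) - 11 \cdot 100 = - 591 \left(-326 + 289\right) - 1100 = \left(-591\right) \left(-37\right) - 1100 = 21867 - 1100 = 20767$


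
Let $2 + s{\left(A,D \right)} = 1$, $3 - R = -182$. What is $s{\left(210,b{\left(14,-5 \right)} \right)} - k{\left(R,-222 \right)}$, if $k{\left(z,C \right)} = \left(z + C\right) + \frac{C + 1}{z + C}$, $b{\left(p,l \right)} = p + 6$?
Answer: $\frac{1111}{37} \approx 30.027$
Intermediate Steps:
$R = 185$ ($R = 3 - -182 = 3 + 182 = 185$)
$b{\left(p,l \right)} = 6 + p$
$s{\left(A,D \right)} = -1$ ($s{\left(A,D \right)} = -2 + 1 = -1$)
$k{\left(z,C \right)} = C + z + \frac{1 + C}{C + z}$ ($k{\left(z,C \right)} = \left(C + z\right) + \frac{1 + C}{C + z} = C + z + \frac{1 + C}{C + z}$)
$s{\left(210,b{\left(14,-5 \right)} \right)} - k{\left(R,-222 \right)} = -1 - \frac{1 - 222 + \left(-222\right)^{2} + 185^{2} + 2 \left(-222\right) 185}{-222 + 185} = -1 - \frac{1 - 222 + 49284 + 34225 - 82140}{-37} = -1 - \left(- \frac{1}{37}\right) 1148 = -1 - - \frac{1148}{37} = -1 + \frac{1148}{37} = \frac{1111}{37}$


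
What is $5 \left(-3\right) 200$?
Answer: $-3000$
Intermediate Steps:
$5 \left(-3\right) 200 = \left(-15\right) 200 = -3000$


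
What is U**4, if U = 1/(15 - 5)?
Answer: 1/10000 ≈ 0.00010000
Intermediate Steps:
U = 1/10 ≈ 0.10000
U**4 = (1/10)**4 = 1/10000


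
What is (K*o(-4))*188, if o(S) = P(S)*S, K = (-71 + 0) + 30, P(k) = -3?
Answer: -92496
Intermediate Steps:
K = -41 (K = -71 + 30 = -41)
o(S) = -3*S
(K*o(-4))*188 = -(-123)*(-4)*188 = -41*12*188 = -492*188 = -92496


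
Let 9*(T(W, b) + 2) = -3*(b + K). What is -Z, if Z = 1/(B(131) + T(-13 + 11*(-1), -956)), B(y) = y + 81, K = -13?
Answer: -1/533 ≈ -0.0018762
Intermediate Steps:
T(W, b) = 7/3 - b/3 (T(W, b) = -2 + (-3*(b - 13))/9 = -2 + (-3*(-13 + b))/9 = -2 + (39 - 3*b)/9 = -2 + (13/3 - b/3) = 7/3 - b/3)
B(y) = 81 + y
Z = 1/533 (Z = 1/((81 + 131) + (7/3 - ⅓*(-956))) = 1/(212 + (7/3 + 956/3)) = 1/(212 + 321) = 1/533 ≈ 0.0018762)
-Z = -1*1/533 = -1/533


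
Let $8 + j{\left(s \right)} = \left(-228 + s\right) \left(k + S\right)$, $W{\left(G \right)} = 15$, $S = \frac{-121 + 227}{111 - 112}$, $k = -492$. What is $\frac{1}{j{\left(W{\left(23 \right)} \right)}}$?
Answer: $\frac{1}{127366} \approx 7.8514 \cdot 10^{-6}$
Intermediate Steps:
$S = -106$ ($S = \frac{106}{-1} = 106 \left(-1\right) = -106$)
$j{\left(s \right)} = 136336 - 598 s$ ($j{\left(s \right)} = -8 + \left(-228 + s\right) \left(-492 - 106\right) = -8 + \left(-228 + s\right) \left(-598\right) = -8 - \left(-136344 + 598 s\right) = 136336 - 598 s$)
$\frac{1}{j{\left(W{\left(23 \right)} \right)}} = \frac{1}{136336 - 8970} = \frac{1}{127366}$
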